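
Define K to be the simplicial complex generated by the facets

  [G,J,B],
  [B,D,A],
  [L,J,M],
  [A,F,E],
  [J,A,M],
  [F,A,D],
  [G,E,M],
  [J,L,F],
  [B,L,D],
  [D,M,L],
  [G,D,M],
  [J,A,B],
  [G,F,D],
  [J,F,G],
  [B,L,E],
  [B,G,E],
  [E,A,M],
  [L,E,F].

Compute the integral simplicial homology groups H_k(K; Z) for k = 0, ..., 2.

H_0 = Z,  H_1 = Z^2,  H_2 = Z.

Order the vertices as A < B < D < E < F < G < J < L < M. Listing each simplex with vertices in this order, K has dimension 2 with simplices:

  0-simplices (9): A, B, D, E, F, G, J, L, M
  1-simplices (27): AB, AD, AE, AF, AJ, AM, BD, BE, BG, BJ, BL, DF, DG, DL, DM, EF, EG, EL, EM, FG, FJ, FL, GJ, GM, JL, JM, LM
  2-simplices (18): ABD, ABJ, ADF, AEF, AEM, AJM, BDL, BEG, BEL, BGJ, DFG, DGM, DLM, EFL, EGM, FGJ, FJL, JLM

giving chain groups C_0 ≅ Z^9, C_1 ≅ Z^27, C_2 ≅ Z^18.

Boundary ∂_1: C_1 → C_0 sends each edge [p,q] (with p < q) to q − p.
The resulting 9×27 matrix has rank 8, and its Smith normal form has invariant factors (1,1,1,1,1,1,1,1).

The boundary map ∂_2: C_2 → C_1 sends each 2-simplex [p,q,r] to [q,r] − [p,r] + [p,q]. For instance
  ∂ABD = BD − AD + AB,
  ∂DFG = FG − DG + DF.
The resulting 27×18 matrix has rank 17, and its Smith normal form has invariant factors (1,1,1,1,1,1,1,1,1,1,1,1,1,1,1,1,1).

Computing H_k = (kernel of ∂_k) / (image of ∂_{k+1}):

  H_0: rank C_0 − rank ∂_1 = 9 − 8 = 1, and the invariant factors of ∂_1 are all 1, so H_0 = Z.
  H_1: rank ker ∂_1 − rank ∂_2 = (27 − 8) − 17 = 2, and the invariant factors of ∂_2 are all 1, so H_1 = Z^2.
  H_2: rank ker ∂_2 − rank ∂_3 = (18 − 17) − 0 = 1, and there is no ∂_3, so H_2 = Z.

(K is a triangulation of the torus T^2.)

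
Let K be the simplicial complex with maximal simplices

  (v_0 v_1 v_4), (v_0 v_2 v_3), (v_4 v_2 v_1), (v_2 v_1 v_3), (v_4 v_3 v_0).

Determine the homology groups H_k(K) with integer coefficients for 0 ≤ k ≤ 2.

H_0 ≅ Z,  H_1 ≅ Z,  H_2 = 0.

Order the vertices as v_0 < v_1 < v_2 < v_3 < v_4. Listing each simplex with vertices in this order, K has dimension 2 with simplices:

  0-simplices (5): [v_0], [v_1], [v_2], [v_3], [v_4]
  1-simplices (10): [v_0,v_1], [v_0,v_2], [v_0,v_3], [v_0,v_4], [v_1,v_2], [v_1,v_3], [v_1,v_4], [v_2,v_3], [v_2,v_4], [v_3,v_4]
  2-simplices (5): [v_0,v_1,v_4], [v_0,v_2,v_3], [v_0,v_3,v_4], [v_1,v_2,v_3], [v_1,v_2,v_4]

giving chain groups C_0 ≅ Z^5, C_1 ≅ Z^10, C_2 ≅ Z^5.

∂_1: C_1 → C_0 is given by ∂[p,q] = [q] − [p]. For instance
  ∂[v_0,v_1] = [v_1] − [v_0].
The 5×10 boundary matrix has rank 4 and Smith normal form diag(1,1,1,1).

The boundary map ∂_2: C_2 → C_1 maps a triangle to the signed sum of its edges. For instance
  ∂[v_1,v_2,v_4] = [v_2,v_4] − [v_1,v_4] + [v_1,v_2],
  ∂[v_0,v_1,v_4] = [v_1,v_4] − [v_0,v_4] + [v_0,v_1].
The resulting 10×5 matrix has rank 5, and its Smith normal form has invariant factors (1,1,1,1,1).

From H_k ≅ ker(∂_k) / im(∂_{k+1}) we obtain:

  H_0: rank C_0 − rank ∂_1 = 5 − 4 = 1, and the invariant factors of ∂_1 are all 1, so H_0 = Z.
  H_1: rank ker ∂_1 − rank ∂_2 = (10 − 4) − 5 = 1, and the invariant factors of ∂_2 are all 1, so H_1 = Z.
  H_2: rank ker ∂_2 − rank ∂_3 = (5 − 5) − 0 = 0, and there is no ∂_3, so H_2 = 0.

As a check, the Euler characteristic is 5 − 10 + 5 = 0, which agrees with 1 − 1 + 0 = 0.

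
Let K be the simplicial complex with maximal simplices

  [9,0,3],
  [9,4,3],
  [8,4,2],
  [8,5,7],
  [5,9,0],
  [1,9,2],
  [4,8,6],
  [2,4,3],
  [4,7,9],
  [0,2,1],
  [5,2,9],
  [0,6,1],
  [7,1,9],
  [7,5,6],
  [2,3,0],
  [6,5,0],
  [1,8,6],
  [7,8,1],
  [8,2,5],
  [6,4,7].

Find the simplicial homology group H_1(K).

We work with the vertex ordering 0 < 1 < 2 < 3 < 4 < 5 < 6 < 7 < 8 < 9. The simplices of K, each written with vertices in increasing order, are:

  0-simplices (10): [0], [1], [2], [3], [4], [5], [6], [7], [8], [9]
  1-simplices (30): (30 of them)
  2-simplices (20): (20 of them)

so the chain groups are C_0 ≅ Z^10, C_1 ≅ Z^30, C_2 ≅ Z^20.

∂_1: C_1 → C_0 maps an edge to its endpoints' difference, ∂[p,q] = q − p. For instance
  ∂[1,8] = [8] − [1].
The 10×30 boundary matrix has rank 9 and Smith normal form diag(1,1,1,1,1,1,1,1,1).

∂_2: C_2 → C_1 acts by ∂[p,q,r] = [q,r] − [p,r] + [p,q]. For instance
  ∂[4,6,7] = [6,7] − [4,7] + [4,6],
  ∂[5,7,8] = [7,8] − [5,8] + [5,7].
This gives a 30×20 integer matrix of rank 20; reducing to Smith normal form yields diagonal entries (1,1,1,1,1,1,1,1,1,1,1,1,1,1,1,1,1,1,1,2).

Now H_k = ker ∂_k / im ∂_{k+1}, so:

  H_1: rank ker ∂_1 − rank ∂_2 = (30 − 9) − 20 = 1, and ∂_2 has invariant factor 2 > 1, so H_1 ≅ Z ⊕ Z_2.

H_1 ≅ Z ⊕ Z_2.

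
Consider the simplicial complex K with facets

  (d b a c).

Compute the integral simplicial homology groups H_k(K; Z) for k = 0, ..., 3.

H_0 ≅ Z,  H_1 = 0,  H_2 = 0,  H_3 = 0.

Order the vertices as a < b < c < d. Listing each simplex with vertices in this order, K has dimension 3 with simplices:

  0-simplices (4): a, b, c, d
  1-simplices (6): ab, ac, ad, bc, bd, cd
  2-simplices (4): abc, abd, acd, bcd
  3-simplices (1): abcd

so the chain groups are C_0 ≅ Z^4, C_1 ≅ Z^6, C_2 ≅ Z^4, C_3 ≅ Z^1.

The boundary map ∂_1: C_1 → C_0 sends each edge [p,q] (with p < q) to q − p. For instance
  ∂bc = c − b.
As a 4×6 matrix over Z this has rank 3, with invariant factors (1,1,1).

∂_2: C_2 → C_1 acts by ∂[p,q,r] = [q,r] − [p,r] + [p,q]. For instance
  ∂acd = cd − ad + ac,
  ∂abc = bc − ac + ab.
This gives a 6×4 integer matrix of rank 3; reducing to Smith normal form yields diagonal entries (1,1,1).

Boundary ∂_3: C_3 → C_2 sends each 3-simplex σ to the alternating sum Σ_i (−1)^i (σ with its i-th vertex removed). For instance
  ∂abcd = bcd − acd + abd − abc.
The resulting 4×1 matrix has rank 1, and its Smith normal form has invariant factors (1).

Now H_k = ker ∂_k / im ∂_{k+1}, so:

  H_0: rank C_0 − rank ∂_1 = 4 − 3 = 1, and the invariant factors of ∂_1 are all 1, so H_0 = Z.
  H_1: rank ker ∂_1 − rank ∂_2 = (6 − 3) − 3 = 0, and the invariant factors of ∂_2 are all 1, so H_1 = 0.
  H_2: rank ker ∂_2 − rank ∂_3 = (4 − 3) − 1 = 0, and the invariant factors of ∂_3 are all 1, so H_2 = 0.
  H_3: rank ker ∂_3 − rank ∂_4 = (1 − 1) − 0 = 0, and there is no ∂_4, so H_3 = 0.

As a check, the Euler characteristic is 4 − 6 + 4 − 1 = 1, which agrees with 1 − 0 + 0 − 0 = 1.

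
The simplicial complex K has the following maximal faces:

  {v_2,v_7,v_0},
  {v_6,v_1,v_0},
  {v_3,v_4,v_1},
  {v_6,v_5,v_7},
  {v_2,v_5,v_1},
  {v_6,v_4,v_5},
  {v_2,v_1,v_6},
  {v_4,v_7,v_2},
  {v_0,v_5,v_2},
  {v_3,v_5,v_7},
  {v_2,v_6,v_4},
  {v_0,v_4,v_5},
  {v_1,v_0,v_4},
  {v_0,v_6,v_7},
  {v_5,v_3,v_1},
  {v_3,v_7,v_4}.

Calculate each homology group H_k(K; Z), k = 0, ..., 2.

H_0 ≅ Z,  H_1 ≅ Z^2,  H_2 ≅ Z.

Order the vertices as v_0 < v_1 < v_2 < v_3 < v_4 < v_5 < v_6 < v_7. Listing each simplex with vertices in this order, K has dimension 2 with simplices:

  0-simplices (8): [v_0], [v_1], [v_2], [v_3], [v_4], [v_5], [v_6], [v_7]
  1-simplices (24): (24 of them)
  2-simplices (16): (16 of them)

Hence C_0 ≅ Z^8, C_1 ≅ Z^24, C_2 ≅ Z^16.

∂_1: C_1 → C_0 is given by ∂[p,q] = [q] − [p].
This gives a 8×24 integer matrix of rank 7; reducing to Smith normal form yields diagonal entries (1,1,1,1,1,1,1).

The boundary map ∂_2: C_2 → C_1 acts by ∂[p,q,r] = [q,r] − [p,r] + [p,q]. For instance
  ∂[v_3,v_5,v_7] = [v_5,v_7] − [v_3,v_7] + [v_3,v_5],
  ∂[v_0,v_2,v_7] = [v_2,v_7] − [v_0,v_7] + [v_0,v_2].
The 24×16 boundary matrix has rank 15 and Smith normal form diag(1,1,1,1,1,1,1,1,1,1,1,1,1,1,1).

Now H_k = ker ∂_k / im ∂_{k+1}, so:

  H_0: rank C_0 − rank ∂_1 = 8 − 7 = 1, and the invariant factors of ∂_1 are all 1, so H_0 ≅ Z.
  H_1: rank ker ∂_1 − rank ∂_2 = (24 − 7) − 15 = 2, and the invariant factors of ∂_2 are all 1, so H_1 ≅ Z^2.
  H_2: rank ker ∂_2 − rank ∂_3 = (16 − 15) − 0 = 1, and there is no ∂_3, so H_2 ≅ Z.

(K is a triangulation of the torus T^2.)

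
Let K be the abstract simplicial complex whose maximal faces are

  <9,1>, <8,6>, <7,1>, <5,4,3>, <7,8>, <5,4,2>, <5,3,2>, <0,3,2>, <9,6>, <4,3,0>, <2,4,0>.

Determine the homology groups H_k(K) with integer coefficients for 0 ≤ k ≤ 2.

H_0 ≅ Z^2,  H_1 ≅ Z,  H_2 ≅ Z.

We work with the vertex ordering 0 < 1 < 2 < 3 < 4 < 5 < 6 < 7 < 8 < 9. The simplices of K, each written with vertices in increasing order, are:

  0-simplices (10): [0], [1], [2], [3], [4], [5], [6], [7], [8], [9]
  1-simplices (14): [0,2], [0,3], [0,4], [1,7], [1,9], [2,3], [2,4], [2,5], [3,4], [3,5], [4,5], [6,8], [6,9], [7,8]
  2-simplices (6): [0,2,3], [0,2,4], [0,3,4], [2,3,5], [2,4,5], [3,4,5]

giving chain groups C_0 ≅ Z^10, C_1 ≅ Z^14, C_2 ≅ Z^6.

The boundary map ∂_1: C_1 → C_0 sends each edge [p,q] (with p < q) to q − p.
The 10×14 boundary matrix has rank 8 and Smith normal form diag(1,1,1,1,1,1,1,1).

∂_2: C_2 → C_1 maps a triangle to the signed sum of its edges. For instance
  ∂[0,3,4] = [3,4] − [0,4] + [0,3],
  ∂[3,4,5] = [4,5] − [3,5] + [3,4].
The resulting 14×6 matrix has rank 5, and its Smith normal form has invariant factors (1,1,1,1,1).

Reading off H_k = ker ∂_k / im ∂_{k+1}:

  H_0: rank C_0 − rank ∂_1 = 10 − 8 = 2, and the invariant factors of ∂_1 are all 1, so H_0 ≅ Z^2.
  H_1: rank ker ∂_1 − rank ∂_2 = (14 − 8) − 5 = 1, and the invariant factors of ∂_2 are all 1, so H_1 ≅ Z.
  H_2: rank ker ∂_2 − rank ∂_3 = (6 − 5) − 0 = 1, and there is no ∂_3, so H_2 ≅ Z.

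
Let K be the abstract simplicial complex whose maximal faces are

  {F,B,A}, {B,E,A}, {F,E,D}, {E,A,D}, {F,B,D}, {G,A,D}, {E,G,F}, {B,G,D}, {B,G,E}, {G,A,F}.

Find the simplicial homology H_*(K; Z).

H_0 = Z,  H_1 = Z/2Z,  H_2 = 0.

K has 6 vertices, 15 edges, 10 triangles.
rank ∂_0 = 0, rank ∂_1 = 5 ⇒ b_0 = 6 − 0 − 5 = 1; all invariant factors of ∂_1 are 1 so no torsion. So H_0 = Z.
rank ∂_1 = 5, rank ∂_2 = 10 ⇒ b_1 = 15 − 5 − 10 = 0; ∂_2 has invariant factor(s) [2] giving torsion. So H_1 = Z/2Z.
rank ∂_2 = 10, rank ∂_3 = 0 ⇒ b_2 = 10 − 10 − 0 = 0. So H_2 = 0.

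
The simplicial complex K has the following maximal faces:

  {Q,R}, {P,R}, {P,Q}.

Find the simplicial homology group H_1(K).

K has 3 vertices, 3 edges.
rank ∂_1 = 2, rank ∂_2 = 0 ⇒ b_1 = 3 − 2 − 0 = 1. So H_1 = Z.

H_1 = Z.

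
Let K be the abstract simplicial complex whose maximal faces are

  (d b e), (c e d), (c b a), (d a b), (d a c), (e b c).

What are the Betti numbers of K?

We work with the vertex ordering a < b < c < d < e. The simplices of K, each written with vertices in increasing order, are:

  0-simplices (5): a, b, c, d, e
  1-simplices (9): ab, ac, ad, bc, bd, be, cd, ce, de
  2-simplices (6): abc, abd, acd, bce, bde, cde

Hence C_0 ≅ Z^5, C_1 ≅ Z^9, C_2 ≅ Z^6.

∂_1: C_1 → C_0 sends each edge [p,q] (with p < q) to q − p.
As a 5×9 matrix over Z this has rank 4, with invariant factors (1,1,1,1).

∂_2: C_2 → C_1 sends each 2-simplex [p,q,r] to [q,r] − [p,r] + [p,q]. For instance
  ∂cde = de − ce + cd,
  ∂abd = bd − ad + ab.
The 9×6 boundary matrix has rank 5 and Smith normal form diag(1,1,1,1,1).

Now H_k = ker ∂_k / im ∂_{k+1}, so:

  H_0: rank C_0 − rank ∂_1 = 5 − 4 = 1, and the invariant factors of ∂_1 are all 1, so H_0 = Z.
  H_1: rank ker ∂_1 − rank ∂_2 = (9 − 4) − 5 = 0, and the invariant factors of ∂_2 are all 1, so H_1 = 0.
  H_2: rank ker ∂_2 − rank ∂_3 = (6 − 5) − 0 = 1, and there is no ∂_3, so H_2 = Z.

Hence the Betti numbers are b_0 = 1, b_1 = 0, b_2 = 1.

b_0 = 1, b_1 = 0, b_2 = 1.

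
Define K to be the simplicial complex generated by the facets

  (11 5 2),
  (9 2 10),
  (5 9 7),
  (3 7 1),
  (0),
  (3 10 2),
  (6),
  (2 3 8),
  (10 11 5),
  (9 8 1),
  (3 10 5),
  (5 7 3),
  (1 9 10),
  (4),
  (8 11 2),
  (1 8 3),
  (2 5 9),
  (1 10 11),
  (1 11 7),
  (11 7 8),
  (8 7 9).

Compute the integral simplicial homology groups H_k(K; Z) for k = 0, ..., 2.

Fix the vertex order 0 < 1 < 2 < 3 < 4 < 5 < 6 < 7 < 8 < 9 < 10 < 11 and write every simplex with vertices in increasing order. Then dim K = 2 and the simplices of K are:

  0-simplices (12): [0], [1], [2], [3], [4], [5], [6], [7], [8], [9], [10], [11]
  1-simplices (27): (27 of them)
  2-simplices (18): (18 of them)

so the chain groups are C_0 ≅ Z^12, C_1 ≅ Z^27, C_2 ≅ Z^18.

Boundary ∂_1: C_1 → C_0 sends each edge [p,q] (with p < q) to q − p. For instance
  ∂[1,7] = [7] − [1].
The 12×27 boundary matrix has rank 8 and Smith normal form diag(1,1,1,1,1,1,1,1).

∂_2: C_2 → C_1 acts by ∂[p,q,r] = [q,r] − [p,r] + [p,q]. For instance
  ∂[2,3,8] = [3,8] − [2,8] + [2,3],
  ∂[7,8,9] = [8,9] − [7,9] + [7,8].
The resulting 27×18 matrix has rank 18, and its Smith normal form has invariant factors (1,1,1,1,1,1,1,1,1,1,1,1,1,1,1,1,1,2).

Computing H_k = (kernel of ∂_k) / (image of ∂_{k+1}):

  H_0: rank C_0 − rank ∂_1 = 12 − 8 = 4, and the invariant factors of ∂_1 are all 1, so H_0 ≅ Z^4.
  H_1: rank ker ∂_1 − rank ∂_2 = (27 − 8) − 18 = 1, and ∂_2 has invariant factor 2 > 1, so H_1 ≅ Z ⊕ Z_2.
  H_2: rank ker ∂_2 − rank ∂_3 = (18 − 18) − 0 = 0, and there is no ∂_3, so H_2 ≅ 0.

As a check, the Euler characteristic is 12 − 27 + 18 = 3, which agrees with 4 − 1 + 0 = 3.
(K is a triangulation of the disjoint union of a set of 3 points and the Klein bottle.)

H_0 = Z^4,  H_1 = Z ⊕ Z_2,  H_2 = 0.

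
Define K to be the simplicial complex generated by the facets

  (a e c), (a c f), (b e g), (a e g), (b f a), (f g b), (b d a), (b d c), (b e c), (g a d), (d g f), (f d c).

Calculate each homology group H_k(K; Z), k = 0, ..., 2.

H_0 = Z,  H_1 = Z/2,  H_2 = 0.

We work with the vertex ordering a < b < c < d < e < f < g. The simplices of K, each written with vertices in increasing order, are:

  0-simplices (7): a, b, c, d, e, f, g
  1-simplices (18): ab, ac, ad, ae, af, ag, bc, bd, be, bf, bg, cd, ce, cf, df, dg, eg, fg
  2-simplices (12): abd, abf, ace, acf, adg, aeg, bcd, bce, beg, bfg, cdf, dfg

Hence C_0 ≅ Z^7, C_1 ≅ Z^18, C_2 ≅ Z^12.

The boundary map ∂_1: C_1 → C_0 maps an edge to its endpoints' difference, ∂[p,q] = q − p. For instance
  ∂be = e − b.
This gives a 7×18 integer matrix of rank 6; reducing to Smith normal form yields diagonal entries (1,1,1,1,1,1).

Boundary ∂_2: C_2 → C_1 sends each 2-simplex [p,q,r] to [q,r] − [p,r] + [p,q]. For instance
  ∂abf = bf − af + ab,
  ∂aeg = eg − ag + ae.
The resulting 18×12 matrix has rank 12, and its Smith normal form has invariant factors (1,1,1,1,1,1,1,1,1,1,1,2).

Now H_k = ker ∂_k / im ∂_{k+1}, so:

  H_0: rank C_0 − rank ∂_1 = 7 − 6 = 1, and the invariant factors of ∂_1 are all 1, so H_0 = Z.
  H_1: rank ker ∂_1 − rank ∂_2 = (18 − 6) − 12 = 0, and ∂_2 has invariant factor 2 > 1, so H_1 = Z/2.
  H_2: rank ker ∂_2 − rank ∂_3 = (12 − 12) − 0 = 0, and there is no ∂_3, so H_2 = 0.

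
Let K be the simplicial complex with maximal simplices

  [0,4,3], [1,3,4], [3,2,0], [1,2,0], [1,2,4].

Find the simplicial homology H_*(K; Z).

H_0 ≅ Z,  H_1 ≅ Z,  H_2 = 0.

Fix the vertex order 0 < 1 < 2 < 3 < 4 and write every simplex with vertices in increasing order. Then dim K = 2 and the simplices of K are:

  0-simplices (5): [0], [1], [2], [3], [4]
  1-simplices (10): [0,1], [0,2], [0,3], [0,4], [1,2], [1,3], [1,4], [2,3], [2,4], [3,4]
  2-simplices (5): [0,1,2], [0,2,3], [0,3,4], [1,2,4], [1,3,4]

so the chain groups are C_0 ≅ Z^5, C_1 ≅ Z^10, C_2 ≅ Z^5.

∂_1: C_1 → C_0 maps an edge to its endpoints' difference, ∂[p,q] = q − p. For instance
  ∂[2,4] = [4] − [2].
As a 5×10 matrix over Z this has rank 4, with invariant factors (1,1,1,1).

∂_2: C_2 → C_1 acts by ∂[p,q,r] = [q,r] − [p,r] + [p,q]. For instance
  ∂[0,1,2] = [1,2] − [0,2] + [0,1],
  ∂[0,3,4] = [3,4] − [0,4] + [0,3].
This gives a 10×5 integer matrix of rank 5; reducing to Smith normal form yields diagonal entries (1,1,1,1,1).

Computing H_k = (kernel of ∂_k) / (image of ∂_{k+1}):

  H_0: rank C_0 − rank ∂_1 = 5 − 4 = 1, and the invariant factors of ∂_1 are all 1, so H_0 = Z.
  H_1: rank ker ∂_1 − rank ∂_2 = (10 − 4) − 5 = 1, and the invariant factors of ∂_2 are all 1, so H_1 = Z.
  H_2: rank ker ∂_2 − rank ∂_3 = (5 − 5) − 0 = 0, and there is no ∂_3, so H_2 = 0.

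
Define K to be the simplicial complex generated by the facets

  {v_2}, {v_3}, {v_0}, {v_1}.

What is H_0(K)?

Take the total order v_0 < v_1 < v_2 < v_3 on the vertex set. Then K (dimension 0) consists of the simplices:

  0-simplices (4): [v_0], [v_1], [v_2], [v_3]

Hence C_0 ≅ Z^4.

Reading off H_k = ker ∂_k / im ∂_{k+1}:

  H_0: rank C_0 − rank ∂_1 = 4 − 0 = 4, and there is no ∂_1, so H_0 ≅ Z^4.

H_0 ≅ Z^4.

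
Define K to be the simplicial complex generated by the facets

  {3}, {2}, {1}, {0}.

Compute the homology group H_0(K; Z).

H_0 = Z^4.

Order the vertices as 0 < 1 < 2 < 3. Listing each simplex with vertices in this order, K has dimension 0 with simplices:

  0-simplices (4): [0], [1], [2], [3]

giving chain groups C_0 ≅ Z^4.

From H_k ≅ ker(∂_k) / im(∂_{k+1}) we obtain:

  H_0: rank C_0 − rank ∂_1 = 4 − 0 = 4, and there is no ∂_1, so H_0 ≅ Z^4.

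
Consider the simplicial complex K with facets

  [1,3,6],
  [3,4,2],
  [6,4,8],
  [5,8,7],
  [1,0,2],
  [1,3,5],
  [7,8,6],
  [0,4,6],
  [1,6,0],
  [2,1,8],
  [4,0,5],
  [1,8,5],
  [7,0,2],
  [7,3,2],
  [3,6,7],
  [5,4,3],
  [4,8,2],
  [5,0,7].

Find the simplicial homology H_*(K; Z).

H_0 = Z,  H_1 = Z^2,  H_2 = Z.

We work with the vertex ordering 0 < 1 < 2 < 3 < 4 < 5 < 6 < 7 < 8. The simplices of K, each written with vertices in increasing order, are:

  0-simplices (9): [0], [1], [2], [3], [4], [5], [6], [7], [8]
  1-simplices (27): (27 of them)
  2-simplices (18): [0,1,2], [0,1,6], [0,2,7], [0,4,5], [0,4,6], [0,5,7], [1,2,8], [1,3,5], [1,3,6], [1,5,8], [2,3,4], [2,3,7], [2,4,8], [3,4,5], [3,6,7], [4,6,8], [5,7,8], [6,7,8]

Hence C_0 ≅ Z^9, C_1 ≅ Z^27, C_2 ≅ Z^18.

Boundary ∂_1: C_1 → C_0 maps an edge to its endpoints' difference, ∂[p,q] = q − p. For instance
  ∂[4,6] = [6] − [4].
The resulting 9×27 matrix has rank 8, and its Smith normal form has invariant factors (1,1,1,1,1,1,1,1).

Boundary ∂_2: C_2 → C_1 sends each 2-simplex [p,q,r] to [q,r] − [p,r] + [p,q]. For instance
  ∂[6,7,8] = [7,8] − [6,8] + [6,7],
  ∂[0,1,6] = [1,6] − [0,6] + [0,1].
The 27×18 boundary matrix has rank 17 and Smith normal form diag(1,1,1,1,1,1,1,1,1,1,1,1,1,1,1,1,1).

Reading off H_k = ker ∂_k / im ∂_{k+1}:

  H_0: rank C_0 − rank ∂_1 = 9 − 8 = 1, and the invariant factors of ∂_1 are all 1, so H_0 = Z.
  H_1: rank ker ∂_1 − rank ∂_2 = (27 − 8) − 17 = 2, and the invariant factors of ∂_2 are all 1, so H_1 = Z^2.
  H_2: rank ker ∂_2 − rank ∂_3 = (18 − 17) − 0 = 1, and there is no ∂_3, so H_2 = Z.

As a check, the Euler characteristic is 9 − 27 + 18 = 0, which agrees with 1 − 2 + 1 = 0.
(K is a triangulation of the torus T^2.)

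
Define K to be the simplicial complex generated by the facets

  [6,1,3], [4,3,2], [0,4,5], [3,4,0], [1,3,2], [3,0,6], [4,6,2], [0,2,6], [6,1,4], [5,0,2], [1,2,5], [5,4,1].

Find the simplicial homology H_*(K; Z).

H_0 = Z,  H_1 = Z/2Z,  H_2 = 0.

Fix the vertex order 0 < 1 < 2 < 3 < 4 < 5 < 6 and write every simplex with vertices in increasing order. Then dim K = 2 and the simplices of K are:

  0-simplices (7): [0], [1], [2], [3], [4], [5], [6]
  1-simplices (18): [0,2], [0,3], [0,4], [0,5], [0,6], [1,2], [1,3], [1,4], [1,5], [1,6], [2,3], [2,4], [2,5], [2,6], [3,4], [3,6], [4,5], [4,6]
  2-simplices (12): [0,2,5], [0,2,6], [0,3,4], [0,3,6], [0,4,5], [1,2,3], [1,2,5], [1,3,6], [1,4,5], [1,4,6], [2,3,4], [2,4,6]

giving chain groups C_0 ≅ Z^7, C_1 ≅ Z^18, C_2 ≅ Z^12.

The boundary map ∂_1: C_1 → C_0 is given by ∂[p,q] = [q] − [p].
This gives a 7×18 integer matrix of rank 6; reducing to Smith normal form yields diagonal entries (1,1,1,1,1,1).

Boundary ∂_2: C_2 → C_1 sends each 2-simplex [p,q,r] to [q,r] − [p,r] + [p,q]. For instance
  ∂[0,3,6] = [3,6] − [0,6] + [0,3],
  ∂[2,3,4] = [3,4] − [2,4] + [2,3].
The resulting 18×12 matrix has rank 12, and its Smith normal form has invariant factors (1,1,1,1,1,1,1,1,1,1,1,2).

Now H_k = ker ∂_k / im ∂_{k+1}, so:

  H_0: rank C_0 − rank ∂_1 = 7 − 6 = 1, and the invariant factors of ∂_1 are all 1, so H_0 ≅ Z.
  H_1: rank ker ∂_1 − rank ∂_2 = (18 − 6) − 12 = 0, and ∂_2 has invariant factor 2 > 1, so H_1 ≅ Z/2Z.
  H_2: rank ker ∂_2 − rank ∂_3 = (12 − 12) − 0 = 0, and there is no ∂_3, so H_2 ≅ 0.

As a check, the Euler characteristic is 7 − 18 + 12 = 1, which agrees with 1 − 0 + 0 = 1.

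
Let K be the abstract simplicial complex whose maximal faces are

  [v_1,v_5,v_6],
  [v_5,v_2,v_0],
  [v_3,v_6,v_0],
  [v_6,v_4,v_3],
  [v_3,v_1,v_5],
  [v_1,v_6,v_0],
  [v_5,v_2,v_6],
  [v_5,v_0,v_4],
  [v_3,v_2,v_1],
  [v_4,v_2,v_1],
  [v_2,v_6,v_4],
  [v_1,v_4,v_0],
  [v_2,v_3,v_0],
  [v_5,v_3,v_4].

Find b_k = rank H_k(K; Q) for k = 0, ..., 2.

We work with the vertex ordering v_0 < v_1 < v_2 < v_3 < v_4 < v_5 < v_6. The simplices of K, each written with vertices in increasing order, are:

  0-simplices (7): [v_0], [v_1], [v_2], [v_3], [v_4], [v_5], [v_6]
  1-simplices (21): (21 of them)
  2-simplices (14): (14 of them)

so the chain groups are C_0 ≅ Z^7, C_1 ≅ Z^21, C_2 ≅ Z^14.

The boundary map ∂_1: C_1 → C_0 sends each edge [p,q] (with p < q) to q − p. For instance
  ∂[v_2,v_6] = [v_6] − [v_2].
This gives a 7×21 integer matrix of rank 6; reducing to Smith normal form yields diagonal entries (1,1,1,1,1,1).

The boundary map ∂_2: C_2 → C_1 sends each 2-simplex [p,q,r] to [q,r] − [p,r] + [p,q]. For instance
  ∂[v_2,v_4,v_6] = [v_4,v_6] − [v_2,v_6] + [v_2,v_4],
  ∂[v_1,v_2,v_4] = [v_2,v_4] − [v_1,v_4] + [v_1,v_2].
The 21×14 boundary matrix has rank 13 and Smith normal form diag(1,1,1,1,1,1,1,1,1,1,1,1,1).

Now H_k = ker ∂_k / im ∂_{k+1}, so:

  H_0: rank C_0 − rank ∂_1 = 7 − 6 = 1, and the invariant factors of ∂_1 are all 1, so H_0 = Z.
  H_1: rank ker ∂_1 − rank ∂_2 = (21 − 6) − 13 = 2, and the invariant factors of ∂_2 are all 1, so H_1 = Z^2.
  H_2: rank ker ∂_2 − rank ∂_3 = (14 − 13) − 0 = 1, and there is no ∂_3, so H_2 = Z.

(K is a triangulation of the torus T^2.)

Hence the Betti numbers are b_0 = 1, b_1 = 2, b_2 = 1.

b_0 = 1, b_1 = 2, b_2 = 1.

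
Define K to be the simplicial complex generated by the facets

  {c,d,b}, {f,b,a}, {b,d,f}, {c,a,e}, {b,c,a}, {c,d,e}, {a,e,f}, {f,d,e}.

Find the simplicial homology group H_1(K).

H_1 ≅ 0.

Take the total order a < b < c < d < e < f on the vertex set. Then K (dimension 2) consists of the simplices:

  0-simplices (6): a, b, c, d, e, f
  1-simplices (12): ab, ac, ae, af, bc, bd, bf, cd, ce, de, df, ef
  2-simplices (8): abc, abf, ace, aef, bcd, bdf, cde, def

Hence C_0 ≅ Z^6, C_1 ≅ Z^12, C_2 ≅ Z^8.

∂_1: C_1 → C_0 sends each edge [p,q] (with p < q) to q − p.
This gives a 6×12 integer matrix of rank 5; reducing to Smith normal form yields diagonal entries (1,1,1,1,1).

Boundary ∂_2: C_2 → C_1 acts by ∂[p,q,r] = [q,r] − [p,r] + [p,q]. For instance
  ∂def = ef − df + de,
  ∂aef = ef − af + ae.
As a 12×8 matrix over Z this has rank 7, with invariant factors (1,1,1,1,1,1,1).

Computing H_k = (kernel of ∂_k) / (image of ∂_{k+1}):

  H_1: rank ker ∂_1 − rank ∂_2 = (12 − 5) − 7 = 0, and the invariant factors of ∂_2 are all 1, so H_1 ≅ 0.

(K is a triangulation of the 2-sphere S^2.)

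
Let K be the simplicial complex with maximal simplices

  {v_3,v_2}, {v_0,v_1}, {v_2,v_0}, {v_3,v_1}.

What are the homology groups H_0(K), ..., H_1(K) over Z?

Fix the vertex order v_0 < v_1 < v_2 < v_3 and write every simplex with vertices in increasing order. Then dim K = 1 and the simplices of K are:

  0-simplices (4): [v_0], [v_1], [v_2], [v_3]
  1-simplices (4): [v_0,v_1], [v_0,v_2], [v_1,v_3], [v_2,v_3]

giving chain groups C_0 ≅ Z^4, C_1 ≅ Z^4.

The boundary map ∂_1: C_1 → C_0 maps an edge to its endpoints' difference, ∂[p,q] = q − p.
This gives a 4×4 integer matrix of rank 3; reducing to Smith normal form yields diagonal entries (1,1,1).

Now H_k = ker ∂_k / im ∂_{k+1}, so:

  H_0: rank C_0 − rank ∂_1 = 4 − 3 = 1, and the invariant factors of ∂_1 are all 1, so H_0 = Z.
  H_1: rank ker ∂_1 − rank ∂_2 = (4 − 3) − 0 = 1, and there is no ∂_2, so H_1 = Z.

H_0 ≅ Z,  H_1 ≅ Z.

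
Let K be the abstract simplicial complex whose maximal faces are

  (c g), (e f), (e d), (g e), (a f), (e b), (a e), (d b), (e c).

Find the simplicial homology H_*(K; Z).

K has 7 vertices, 9 edges.
rank ∂_0 = 0, rank ∂_1 = 6 ⇒ b_0 = 7 − 0 − 6 = 1; all invariant factors of ∂_1 are 1 so no torsion. So H_0 ≅ Z.
rank ∂_1 = 6, rank ∂_2 = 0 ⇒ b_1 = 9 − 6 − 0 = 3. So H_1 ≅ Z^3.

H_0 ≅ Z,  H_1 ≅ Z^3.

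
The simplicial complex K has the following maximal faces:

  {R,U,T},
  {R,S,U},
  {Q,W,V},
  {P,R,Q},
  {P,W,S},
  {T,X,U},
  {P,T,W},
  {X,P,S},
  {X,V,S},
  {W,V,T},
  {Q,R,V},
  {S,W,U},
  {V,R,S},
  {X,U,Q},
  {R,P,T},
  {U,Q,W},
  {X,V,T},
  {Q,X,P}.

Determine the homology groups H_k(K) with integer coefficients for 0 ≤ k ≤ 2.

Take the total order P < Q < R < S < T < U < V < W < X on the vertex set. Then K (dimension 2) consists of the simplices:

  0-simplices (9): P, Q, R, S, T, U, V, W, X
  1-simplices (27): PQ, PR, PS, PT, PW, PX, QR, QU, QV, QW, QX, RS, RT, RU, RV, SU, SV, SW, SX, TU, TV, TW, TX, UW, UX, VW, VX
  2-simplices (18): PQR, PQX, PRT, PSW, PSX, PTW, QRV, QUW, QUX, QVW, RSU, RSV, RTU, SUW, SVX, TUX, TVW, TVX

so the chain groups are C_0 ≅ Z^9, C_1 ≅ Z^27, C_2 ≅ Z^18.

The boundary map ∂_1: C_1 → C_0 is given by ∂[p,q] = [q] − [p].
The 9×27 boundary matrix has rank 8 and Smith normal form diag(1,1,1,1,1,1,1,1).

The boundary map ∂_2: C_2 → C_1 maps a triangle to the signed sum of its edges. For instance
  ∂PSX = SX − PX + PS,
  ∂RTU = TU − RU + RT.
The 27×18 boundary matrix has rank 17 and Smith normal form diag(1,1,1,1,1,1,1,1,1,1,1,1,1,1,1,1,1).

From H_k ≅ ker(∂_k) / im(∂_{k+1}) we obtain:

  H_0: rank C_0 − rank ∂_1 = 9 − 8 = 1, and the invariant factors of ∂_1 are all 1, so H_0 = Z.
  H_1: rank ker ∂_1 − rank ∂_2 = (27 − 8) − 17 = 2, and the invariant factors of ∂_2 are all 1, so H_1 = Z^2.
  H_2: rank ker ∂_2 − rank ∂_3 = (18 − 17) − 0 = 1, and there is no ∂_3, so H_2 = Z.

H_0 = Z,  H_1 = Z^2,  H_2 = Z.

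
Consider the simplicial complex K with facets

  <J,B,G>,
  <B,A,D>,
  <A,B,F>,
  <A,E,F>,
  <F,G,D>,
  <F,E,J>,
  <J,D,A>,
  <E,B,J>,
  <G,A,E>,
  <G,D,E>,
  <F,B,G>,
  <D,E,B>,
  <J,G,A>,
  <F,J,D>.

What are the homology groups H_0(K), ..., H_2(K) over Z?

Order the vertices as A < B < D < E < F < G < J. Listing each simplex with vertices in this order, K has dimension 2 with simplices:

  0-simplices (7): A, B, D, E, F, G, J
  1-simplices (21): AB, AD, AE, AF, AG, AJ, BD, BE, BF, BG, BJ, DE, DF, DG, DJ, EF, EG, EJ, FG, FJ, GJ
  2-simplices (14): ABD, ABF, ADJ, AEF, AEG, AGJ, BDE, BEJ, BFG, BGJ, DEG, DFG, DFJ, EFJ

Hence C_0 ≅ Z^7, C_1 ≅ Z^21, C_2 ≅ Z^14.

Boundary ∂_1: C_1 → C_0 is given by ∂[p,q] = [q] − [p]. For instance
  ∂BD = D − B.
The 7×21 boundary matrix has rank 6 and Smith normal form diag(1,1,1,1,1,1).

∂_2: C_2 → C_1 maps a triangle to the signed sum of its edges. For instance
  ∂BGJ = GJ − BJ + BG,
  ∂EFJ = FJ − EJ + EF.
As a 21×14 matrix over Z this has rank 13, with invariant factors (1,1,1,1,1,1,1,1,1,1,1,1,1).

Reading off H_k = ker ∂_k / im ∂_{k+1}:

  H_0: rank C_0 − rank ∂_1 = 7 − 6 = 1, and the invariant factors of ∂_1 are all 1, so H_0 ≅ Z.
  H_1: rank ker ∂_1 − rank ∂_2 = (21 − 6) − 13 = 2, and the invariant factors of ∂_2 are all 1, so H_1 ≅ Z^2.
  H_2: rank ker ∂_2 − rank ∂_3 = (14 − 13) − 0 = 1, and there is no ∂_3, so H_2 ≅ Z.

As a check, the Euler characteristic is 7 − 21 + 14 = 0, which agrees with 1 − 2 + 1 = 0.

H_0 = Z,  H_1 = Z^2,  H_2 = Z.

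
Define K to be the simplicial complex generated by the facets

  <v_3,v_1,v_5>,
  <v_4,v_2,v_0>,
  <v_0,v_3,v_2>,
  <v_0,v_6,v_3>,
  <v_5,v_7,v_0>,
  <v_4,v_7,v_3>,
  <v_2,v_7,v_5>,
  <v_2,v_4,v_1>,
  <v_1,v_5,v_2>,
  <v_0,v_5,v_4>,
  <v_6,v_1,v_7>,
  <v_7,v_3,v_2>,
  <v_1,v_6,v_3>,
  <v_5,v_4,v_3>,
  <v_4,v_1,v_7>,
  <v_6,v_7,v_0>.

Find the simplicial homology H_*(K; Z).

H_0 ≅ Z,  H_1 ≅ Z^2,  H_2 ≅ Z.

We work with the vertex ordering v_0 < v_1 < v_2 < v_3 < v_4 < v_5 < v_6 < v_7. The simplices of K, each written with vertices in increasing order, are:

  0-simplices (8): [v_0], [v_1], [v_2], [v_3], [v_4], [v_5], [v_6], [v_7]
  1-simplices (24): (24 of them)
  2-simplices (16): (16 of them)

so the chain groups are C_0 ≅ Z^8, C_1 ≅ Z^24, C_2 ≅ Z^16.

∂_1: C_1 → C_0 maps an edge to its endpoints' difference, ∂[p,q] = q − p. For instance
  ∂[v_2,v_4] = [v_4] − [v_2].
This gives a 8×24 integer matrix of rank 7; reducing to Smith normal form yields diagonal entries (1,1,1,1,1,1,1).

The boundary map ∂_2: C_2 → C_1 sends each 2-simplex [p,q,r] to [q,r] − [p,r] + [p,q]. For instance
  ∂[v_2,v_5,v_7] = [v_5,v_7] − [v_2,v_7] + [v_2,v_5],
  ∂[v_2,v_3,v_7] = [v_3,v_7] − [v_2,v_7] + [v_2,v_3].
The resulting 24×16 matrix has rank 15, and its Smith normal form has invariant factors (1,1,1,1,1,1,1,1,1,1,1,1,1,1,1).

Now H_k = ker ∂_k / im ∂_{k+1}, so:

  H_0: rank C_0 − rank ∂_1 = 8 − 7 = 1, and the invariant factors of ∂_1 are all 1, so H_0 ≅ Z.
  H_1: rank ker ∂_1 − rank ∂_2 = (24 − 7) − 15 = 2, and the invariant factors of ∂_2 are all 1, so H_1 ≅ Z^2.
  H_2: rank ker ∂_2 − rank ∂_3 = (16 − 15) − 0 = 1, and there is no ∂_3, so H_2 ≅ Z.

As a check, the Euler characteristic is 8 − 24 + 16 = 0, which agrees with 1 − 2 + 1 = 0.
(K is a triangulation of the torus T^2.)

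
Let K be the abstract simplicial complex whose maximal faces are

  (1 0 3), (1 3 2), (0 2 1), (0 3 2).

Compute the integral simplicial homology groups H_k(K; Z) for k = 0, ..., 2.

Fix the vertex order 0 < 1 < 2 < 3 and write every simplex with vertices in increasing order. Then dim K = 2 and the simplices of K are:

  0-simplices (4): [0], [1], [2], [3]
  1-simplices (6): [0,1], [0,2], [0,3], [1,2], [1,3], [2,3]
  2-simplices (4): [0,1,2], [0,1,3], [0,2,3], [1,2,3]

Hence C_0 ≅ Z^4, C_1 ≅ Z^6, C_2 ≅ Z^4.

Boundary ∂_1: C_1 → C_0 is given by ∂[p,q] = [q] − [p].
The resulting 4×6 matrix has rank 3, and its Smith normal form has invariant factors (1,1,1).

∂_2: C_2 → C_1 maps a triangle to the signed sum of its edges. For instance
  ∂[0,2,3] = [2,3] − [0,3] + [0,2],
  ∂[0,1,3] = [1,3] − [0,3] + [0,1].
As a 6×4 matrix over Z this has rank 3, with invariant factors (1,1,1).

From H_k ≅ ker(∂_k) / im(∂_{k+1}) we obtain:

  H_0: rank C_0 − rank ∂_1 = 4 − 3 = 1, and the invariant factors of ∂_1 are all 1, so H_0 ≅ Z.
  H_1: rank ker ∂_1 − rank ∂_2 = (6 − 3) − 3 = 0, and the invariant factors of ∂_2 are all 1, so H_1 ≅ 0.
  H_2: rank ker ∂_2 − rank ∂_3 = (4 − 3) − 0 = 1, and there is no ∂_3, so H_2 ≅ Z.

(K is a triangulation of the 2-sphere S^2.)

H_0 ≅ Z,  H_1 = 0,  H_2 ≅ Z.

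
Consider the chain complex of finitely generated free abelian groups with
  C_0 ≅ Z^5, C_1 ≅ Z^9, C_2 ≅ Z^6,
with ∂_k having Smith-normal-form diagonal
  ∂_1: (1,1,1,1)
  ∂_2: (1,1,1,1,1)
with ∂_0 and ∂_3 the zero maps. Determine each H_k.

H_0: b_0 = 5 − 0 − 4 = 1; torsion from ∂_1 factors > 1: none. So H_0 = Z.
H_1: b_1 = 9 − 4 − 5 = 0; torsion from ∂_2 factors > 1: none. So H_1 = 0.
H_2: b_2 = 6 − 5 − 0 = 1; torsion from ∂_3 factors > 1: none. So H_2 = Z.

H_0 = Z,  H_1 = 0,  H_2 = Z.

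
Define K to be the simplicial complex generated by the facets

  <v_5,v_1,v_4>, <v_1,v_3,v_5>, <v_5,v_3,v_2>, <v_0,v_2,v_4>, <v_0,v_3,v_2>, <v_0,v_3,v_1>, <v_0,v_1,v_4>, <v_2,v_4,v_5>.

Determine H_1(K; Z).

H_1 = 0.

Order the vertices as v_0 < v_1 < v_2 < v_3 < v_4 < v_5. Listing each simplex with vertices in this order, K has dimension 2 with simplices:

  0-simplices (6): [v_0], [v_1], [v_2], [v_3], [v_4], [v_5]
  1-simplices (12): [v_0,v_1], [v_0,v_2], [v_0,v_3], [v_0,v_4], [v_1,v_3], [v_1,v_4], [v_1,v_5], [v_2,v_3], [v_2,v_4], [v_2,v_5], [v_3,v_5], [v_4,v_5]
  2-simplices (8): [v_0,v_1,v_3], [v_0,v_1,v_4], [v_0,v_2,v_3], [v_0,v_2,v_4], [v_1,v_3,v_5], [v_1,v_4,v_5], [v_2,v_3,v_5], [v_2,v_4,v_5]

Hence C_0 ≅ Z^6, C_1 ≅ Z^12, C_2 ≅ Z^8.

Boundary ∂_1: C_1 → C_0 sends each edge [p,q] (with p < q) to q − p.
As a 6×12 matrix over Z this has rank 5, with invariant factors (1,1,1,1,1).

Boundary ∂_2: C_2 → C_1 acts by ∂[p,q,r] = [q,r] − [p,r] + [p,q]. For instance
  ∂[v_1,v_4,v_5] = [v_4,v_5] − [v_1,v_5] + [v_1,v_4],
  ∂[v_0,v_1,v_4] = [v_1,v_4] − [v_0,v_4] + [v_0,v_1].
This gives a 12×8 integer matrix of rank 7; reducing to Smith normal form yields diagonal entries (1,1,1,1,1,1,1).

Now H_k = ker ∂_k / im ∂_{k+1}, so:

  H_1: rank ker ∂_1 − rank ∂_2 = (12 − 5) − 7 = 0, and the invariant factors of ∂_2 are all 1, so H_1 = 0.

(K is a triangulation of the 2-sphere S^2.)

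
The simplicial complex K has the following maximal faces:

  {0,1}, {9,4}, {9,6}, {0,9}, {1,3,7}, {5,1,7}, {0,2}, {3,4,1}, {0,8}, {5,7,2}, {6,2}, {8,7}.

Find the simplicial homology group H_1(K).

Take the total order 0 < 1 < 2 < 3 < 4 < 5 < 6 < 7 < 8 < 9 on the vertex set. Then K (dimension 2) consists of the simplices:

  0-simplices (10): [0], [1], [2], [3], [4], [5], [6], [7], [8], [9]
  1-simplices (17): [0,1], [0,2], [0,8], [0,9], [1,3], [1,4], [1,5], [1,7], [2,5], [2,6], [2,7], [3,4], [3,7], [4,9], [5,7], [6,9], [7,8]
  2-simplices (4): [1,3,4], [1,3,7], [1,5,7], [2,5,7]

so the chain groups are C_0 ≅ Z^10, C_1 ≅ Z^17, C_2 ≅ Z^4.

∂_1: C_1 → C_0 is given by ∂[p,q] = [q] − [p]. For instance
  ∂[1,3] = [3] − [1].
As a 10×17 matrix over Z this has rank 9, with invariant factors (1,1,1,1,1,1,1,1,1).

Boundary ∂_2: C_2 → C_1 sends each 2-simplex [p,q,r] to [q,r] − [p,r] + [p,q]. For instance
  ∂[1,3,7] = [3,7] − [1,7] + [1,3],
  ∂[1,3,4] = [3,4] − [1,4] + [1,3].
The 17×4 boundary matrix has rank 4 and Smith normal form diag(1,1,1,1).

Reading off H_k = ker ∂_k / im ∂_{k+1}:

  H_1: rank ker ∂_1 − rank ∂_2 = (17 − 9) − 4 = 4, and the invariant factors of ∂_2 are all 1, so H_1 = Z^4.

H_1 ≅ Z^4.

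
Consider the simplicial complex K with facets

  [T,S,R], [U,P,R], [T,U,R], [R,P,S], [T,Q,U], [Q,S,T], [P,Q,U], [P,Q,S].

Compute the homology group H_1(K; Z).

K has 6 vertices, 12 edges, 8 triangles.
rank ∂_1 = 5, rank ∂_2 = 7 ⇒ b_1 = 12 − 5 − 7 = 0; all invariant factors of ∂_2 are 1 so no torsion. So H_1 ≅ 0.

H_1 = 0.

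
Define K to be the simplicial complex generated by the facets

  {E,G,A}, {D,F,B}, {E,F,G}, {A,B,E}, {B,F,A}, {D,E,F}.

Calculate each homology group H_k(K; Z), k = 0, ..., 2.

Take the total order A < B < D < E < F < G on the vertex set. Then K (dimension 2) consists of the simplices:

  0-simplices (6): A, B, D, E, F, G
  1-simplices (12): AB, AE, AF, AG, BD, BE, BF, DE, DF, EF, EG, FG
  2-simplices (6): ABE, ABF, AEG, BDF, DEF, EFG

Hence C_0 ≅ Z^6, C_1 ≅ Z^12, C_2 ≅ Z^6.

The boundary map ∂_1: C_1 → C_0 is given by ∂[p,q] = [q] − [p]. For instance
  ∂EF = F − E.
This gives a 6×12 integer matrix of rank 5; reducing to Smith normal form yields diagonal entries (1,1,1,1,1).

Boundary ∂_2: C_2 → C_1 sends each 2-simplex [p,q,r] to [q,r] − [p,r] + [p,q]. For instance
  ∂EFG = FG − EG + EF,
  ∂BDF = DF − BF + BD.
This gives a 12×6 integer matrix of rank 6; reducing to Smith normal form yields diagonal entries (1,1,1,1,1,1).

Computing H_k = (kernel of ∂_k) / (image of ∂_{k+1}):

  H_0: rank C_0 − rank ∂_1 = 6 − 5 = 1, and the invariant factors of ∂_1 are all 1, so H_0 ≅ Z.
  H_1: rank ker ∂_1 − rank ∂_2 = (12 − 5) − 6 = 1, and the invariant factors of ∂_2 are all 1, so H_1 ≅ Z.
  H_2: rank ker ∂_2 − rank ∂_3 = (6 − 6) − 0 = 0, and there is no ∂_3, so H_2 ≅ 0.

H_0 ≅ Z,  H_1 ≅ Z,  H_2 = 0.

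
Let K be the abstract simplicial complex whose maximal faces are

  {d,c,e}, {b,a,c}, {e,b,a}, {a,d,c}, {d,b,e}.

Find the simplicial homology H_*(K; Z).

K has 5 vertices, 10 edges, 5 triangles.
rank ∂_0 = 0, rank ∂_1 = 4 ⇒ b_0 = 5 − 0 − 4 = 1; all invariant factors of ∂_1 are 1 so no torsion. So H_0 ≅ Z.
rank ∂_1 = 4, rank ∂_2 = 5 ⇒ b_1 = 10 − 4 − 5 = 1; all invariant factors of ∂_2 are 1 so no torsion. So H_1 ≅ Z.
rank ∂_2 = 5, rank ∂_3 = 0 ⇒ b_2 = 5 − 5 − 0 = 0. So H_2 ≅ 0.

H_0 ≅ Z,  H_1 ≅ Z,  H_2 = 0.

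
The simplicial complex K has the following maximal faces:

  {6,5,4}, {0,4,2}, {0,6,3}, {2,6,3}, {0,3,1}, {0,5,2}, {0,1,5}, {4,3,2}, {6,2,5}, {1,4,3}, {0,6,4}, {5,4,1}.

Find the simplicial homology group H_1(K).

K has 7 vertices, 18 edges, 12 triangles.
rank ∂_1 = 6, rank ∂_2 = 12 ⇒ b_1 = 18 − 6 − 12 = 0; ∂_2 has invariant factor(s) [2] giving torsion. So H_1 ≅ Z/2.

H_1 ≅ Z/2.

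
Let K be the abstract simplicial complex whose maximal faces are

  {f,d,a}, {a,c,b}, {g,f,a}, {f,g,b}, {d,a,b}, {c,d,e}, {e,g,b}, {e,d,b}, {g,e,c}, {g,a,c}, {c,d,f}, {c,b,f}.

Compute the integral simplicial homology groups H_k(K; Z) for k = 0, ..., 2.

Order the vertices as a < b < c < d < e < f < g. Listing each simplex with vertices in this order, K has dimension 2 with simplices:

  0-simplices (7): a, b, c, d, e, f, g
  1-simplices (18): ab, ac, ad, af, ag, bc, bd, be, bf, bg, cd, ce, cf, cg, de, df, eg, fg
  2-simplices (12): abc, abd, acg, adf, afg, bcf, bde, beg, bfg, cde, cdf, ceg

Hence C_0 ≅ Z^7, C_1 ≅ Z^18, C_2 ≅ Z^12.

∂_1: C_1 → C_0 sends each edge [p,q] (with p < q) to q − p. For instance
  ∂bd = d − b.
The 7×18 boundary matrix has rank 6 and Smith normal form diag(1,1,1,1,1,1).

Boundary ∂_2: C_2 → C_1 acts by ∂[p,q,r] = [q,r] − [p,r] + [p,q]. For instance
  ∂abc = bc − ac + ab,
  ∂cdf = df − cf + cd.
The resulting 18×12 matrix has rank 12, and its Smith normal form has invariant factors (1,1,1,1,1,1,1,1,1,1,1,2).

Now H_k = ker ∂_k / im ∂_{k+1}, so:

  H_0: rank C_0 − rank ∂_1 = 7 − 6 = 1, and the invariant factors of ∂_1 are all 1, so H_0 = Z.
  H_1: rank ker ∂_1 − rank ∂_2 = (18 − 6) − 12 = 0, and ∂_2 has invariant factor 2 > 1, so H_1 = Z/2.
  H_2: rank ker ∂_2 − rank ∂_3 = (12 − 12) − 0 = 0, and there is no ∂_3, so H_2 = 0.

H_0 = Z,  H_1 = Z/2,  H_2 = 0.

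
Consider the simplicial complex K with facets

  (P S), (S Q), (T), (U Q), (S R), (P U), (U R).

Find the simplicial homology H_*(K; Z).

H_0 ≅ Z^2,  H_1 ≅ Z^2.

Fix the vertex order P < Q < R < S < T < U and write every simplex with vertices in increasing order. Then dim K = 1 and the simplices of K are:

  0-simplices (6): P, Q, R, S, T, U
  1-simplices (6): PS, PU, QS, QU, RS, RU

Hence C_0 ≅ Z^6, C_1 ≅ Z^6.

The boundary map ∂_1: C_1 → C_0 sends each edge [p,q] (with p < q) to q − p.
This gives a 6×6 integer matrix of rank 4; reducing to Smith normal form yields diagonal entries (1,1,1,1).

Reading off H_k = ker ∂_k / im ∂_{k+1}:

  H_0: rank C_0 − rank ∂_1 = 6 − 4 = 2, and the invariant factors of ∂_1 are all 1, so H_0 ≅ Z^2.
  H_1: rank ker ∂_1 − rank ∂_2 = (6 − 4) − 0 = 2, and there is no ∂_2, so H_1 ≅ Z^2.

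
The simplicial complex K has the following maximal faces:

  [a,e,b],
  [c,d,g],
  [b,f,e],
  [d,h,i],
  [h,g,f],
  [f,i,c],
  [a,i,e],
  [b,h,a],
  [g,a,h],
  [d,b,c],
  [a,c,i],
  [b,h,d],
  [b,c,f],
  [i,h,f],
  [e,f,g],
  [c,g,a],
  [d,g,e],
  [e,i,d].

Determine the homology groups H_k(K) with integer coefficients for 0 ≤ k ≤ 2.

H_0 ≅ Z,  H_1 ≅ Z^2,  H_2 ≅ Z.

Take the total order a < b < c < d < e < f < g < h < i on the vertex set. Then K (dimension 2) consists of the simplices:

  0-simplices (9): a, b, c, d, e, f, g, h, i
  1-simplices (27): ab, ac, ae, ag, ah, ai, bc, bd, be, bf, bh, cd, cf, cg, ci, de, dg, dh, di, ef, eg, ei, fg, fh, fi, gh, hi
  2-simplices (18): abe, abh, acg, aci, aei, agh, bcd, bcf, bdh, bef, cdg, cfi, deg, dei, dhi, efg, fgh, fhi

Hence C_0 ≅ Z^9, C_1 ≅ Z^27, C_2 ≅ Z^18.

The boundary map ∂_1: C_1 → C_0 maps an edge to its endpoints' difference, ∂[p,q] = q − p. For instance
  ∂fh = h − f.
The 9×27 boundary matrix has rank 8 and Smith normal form diag(1,1,1,1,1,1,1,1).

The boundary map ∂_2: C_2 → C_1 acts by ∂[p,q,r] = [q,r] − [p,r] + [p,q]. For instance
  ∂deg = eg − dg + de,
  ∂cdg = dg − cg + cd.
As a 27×18 matrix over Z this has rank 17, with invariant factors (1,1,1,1,1,1,1,1,1,1,1,1,1,1,1,1,1).

Reading off H_k = ker ∂_k / im ∂_{k+1}:

  H_0: rank C_0 − rank ∂_1 = 9 − 8 = 1, and the invariant factors of ∂_1 are all 1, so H_0 = Z.
  H_1: rank ker ∂_1 − rank ∂_2 = (27 − 8) − 17 = 2, and the invariant factors of ∂_2 are all 1, so H_1 = Z^2.
  H_2: rank ker ∂_2 − rank ∂_3 = (18 − 17) − 0 = 1, and there is no ∂_3, so H_2 = Z.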